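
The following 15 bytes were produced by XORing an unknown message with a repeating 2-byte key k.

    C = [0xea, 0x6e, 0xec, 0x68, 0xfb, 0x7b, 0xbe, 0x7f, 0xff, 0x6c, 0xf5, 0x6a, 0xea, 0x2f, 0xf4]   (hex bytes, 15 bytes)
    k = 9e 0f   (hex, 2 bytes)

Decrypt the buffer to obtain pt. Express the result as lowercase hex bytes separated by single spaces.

The 2-byte key repeats, so the effective keystream is 9e 0f 9e 0f 9e 0f 9e 0f 9e 0f 9e 0f 9e 0f 9e.
byte 0: ea ⊕ 9e = 74
byte 1: 6e ⊕ 0f = 61
byte 2: ec ⊕ 9e = 72
byte 3: 68 ⊕ 0f = 67
byte 4: fb ⊕ 9e = 65
byte 5: 7b ⊕ 0f = 74
byte 6: be ⊕ 9e = 20
byte 7: 7f ⊕ 0f = 70
byte 8: ff ⊕ 9e = 61
byte 9: 6c ⊕ 0f = 63
byte 10: f5 ⊕ 9e = 6b
byte 11: 6a ⊕ 0f = 65
byte 12: ea ⊕ 9e = 74
byte 13: 2f ⊕ 0f = 20
byte 14: f4 ⊕ 9e = 6a

74 61 72 67 65 74 20 70 61 63 6b 65 74 20 6a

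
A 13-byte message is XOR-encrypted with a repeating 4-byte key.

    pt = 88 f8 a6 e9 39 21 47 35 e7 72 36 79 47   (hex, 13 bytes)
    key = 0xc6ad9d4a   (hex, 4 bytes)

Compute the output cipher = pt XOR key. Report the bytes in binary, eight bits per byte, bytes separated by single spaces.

The 4-byte key repeats, so the effective keystream is c6 ad 9d 4a c6 ad 9d 4a c6 ad 9d 4a c6.
byte 0: 88 XOR c6 = 4e
byte 1: f8 XOR ad = 55
byte 2: a6 XOR 9d = 3b
byte 3: e9 XOR 4a = a3
byte 4: 39 XOR c6 = ff
byte 5: 21 XOR ad = 8c
byte 6: 47 XOR 9d = da
byte 7: 35 XOR 4a = 7f
byte 8: e7 XOR c6 = 21
byte 9: 72 XOR ad = df
byte 10: 36 XOR 9d = ab
byte 11: 79 XOR 4a = 33
byte 12: 47 XOR c6 = 81

01001110 01010101 00111011 10100011 11111111 10001100 11011010 01111111 00100001 11011111 10101011 00110011 10000001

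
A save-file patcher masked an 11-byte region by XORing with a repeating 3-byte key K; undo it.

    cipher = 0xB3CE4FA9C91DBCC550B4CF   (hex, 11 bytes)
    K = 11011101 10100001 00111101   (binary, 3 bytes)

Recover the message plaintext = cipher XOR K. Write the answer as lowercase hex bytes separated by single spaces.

The 3-byte key repeats, so the effective keystream is dd a1 3d dd a1 3d dd a1 3d dd a1.
byte 0: b3 XOR dd = 6e
byte 1: ce XOR a1 = 6f
byte 2: 4f XOR 3d = 72
byte 3: a9 XOR dd = 74
byte 4: c9 XOR a1 = 68
byte 5: 1d XOR 3d = 20
byte 6: bc XOR dd = 61
byte 7: c5 XOR a1 = 64
byte 8: 50 XOR 3d = 6d
byte 9: b4 XOR dd = 69
byte 10: cf XOR a1 = 6e

6e 6f 72 74 68 20 61 64 6d 69 6e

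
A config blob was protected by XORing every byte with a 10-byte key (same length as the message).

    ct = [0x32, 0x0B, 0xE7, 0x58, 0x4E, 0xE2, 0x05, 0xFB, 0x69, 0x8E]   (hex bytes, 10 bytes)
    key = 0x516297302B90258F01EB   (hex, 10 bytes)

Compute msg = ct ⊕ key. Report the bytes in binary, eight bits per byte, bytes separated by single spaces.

01100011 01101001 01110000 01101000 01100101 01110010 00100000 01110100 01101000 01100101

byte 0: 32 xor 51 = 63
byte 1: 0b xor 62 = 69
byte 2: e7 xor 97 = 70
byte 3: 58 xor 30 = 68
byte 4: 4e xor 2b = 65
byte 5: e2 xor 90 = 72
byte 6: 05 xor 25 = 20
byte 7: fb xor 8f = 74
byte 8: 69 xor 01 = 68
byte 9: 8e xor eb = 65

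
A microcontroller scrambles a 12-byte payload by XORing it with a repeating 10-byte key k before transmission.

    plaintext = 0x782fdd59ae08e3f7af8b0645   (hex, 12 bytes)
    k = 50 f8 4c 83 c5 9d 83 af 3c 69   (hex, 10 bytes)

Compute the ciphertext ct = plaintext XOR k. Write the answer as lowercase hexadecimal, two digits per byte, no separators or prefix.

28d791da6b95605893e256bd

The 10-byte key repeats, so the effective keystream is 50 f8 4c 83 c5 9d 83 af 3c 69 50 f8.
byte 0: 120 XOR  80 =  40
byte 1:  47 XOR 248 = 215
byte 2: 221 XOR  76 = 145
byte 3:  89 XOR 131 = 218
byte 4: 174 XOR 197 = 107
byte 5:   8 XOR 157 = 149
byte 6: 227 XOR 131 =  96
byte 7: 247 XOR 175 =  88
byte 8: 175 XOR  60 = 147
byte 9: 139 XOR 105 = 226
byte 10:   6 XOR  80 =  86
byte 11:  69 XOR 248 = 189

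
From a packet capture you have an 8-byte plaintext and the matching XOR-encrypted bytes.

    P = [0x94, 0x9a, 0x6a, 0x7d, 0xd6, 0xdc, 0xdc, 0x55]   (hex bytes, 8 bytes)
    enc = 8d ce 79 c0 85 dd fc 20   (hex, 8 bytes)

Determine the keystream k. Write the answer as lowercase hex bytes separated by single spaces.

Since enc = P ⊕ k, XORing both sides with P gives k = P ⊕ enc.
byte 0: 10010100 XOR 10001101 = 00011001
byte 1: 10011010 XOR 11001110 = 01010100
byte 2: 01101010 XOR 01111001 = 00010011
byte 3: 01111101 XOR 11000000 = 10111101
byte 4: 11010110 XOR 10000101 = 01010011
byte 5: 11011100 XOR 11011101 = 00000001
byte 6: 11011100 XOR 11111100 = 00100000
byte 7: 01010101 XOR 00100000 = 01110101

19 54 13 bd 53 01 20 75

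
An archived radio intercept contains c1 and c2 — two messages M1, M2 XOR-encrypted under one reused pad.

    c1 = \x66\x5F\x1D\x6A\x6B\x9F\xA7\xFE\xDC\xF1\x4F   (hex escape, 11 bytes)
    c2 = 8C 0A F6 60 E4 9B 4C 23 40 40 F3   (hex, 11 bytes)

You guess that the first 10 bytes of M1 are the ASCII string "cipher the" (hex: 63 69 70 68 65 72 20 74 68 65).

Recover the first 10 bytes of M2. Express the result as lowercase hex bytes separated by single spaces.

First, c1 ⊕ c2 = (M1 ⊕ K) ⊕ (M2 ⊕ K) = M1 ⊕ M2, so the key drops out. Then M2 = (M1 ⊕ M2) ⊕ M1 over the first 10 bytes.
byte 0: (66 ^ 8c) ^ 63 = ea ^ 63 = 89
byte 1: (5f ^ 0a) ^ 69 = 55 ^ 69 = 3c
byte 2: (1d ^ f6) ^ 70 = eb ^ 70 = 9b
byte 3: (6a ^ 60) ^ 68 = 0a ^ 68 = 62
byte 4: (6b ^ e4) ^ 65 = 8f ^ 65 = ea
byte 5: (9f ^ 9b) ^ 72 = 04 ^ 72 = 76
byte 6: (a7 ^ 4c) ^ 20 = eb ^ 20 = cb
byte 7: (fe ^ 23) ^ 74 = dd ^ 74 = a9
byte 8: (dc ^ 40) ^ 68 = 9c ^ 68 = f4
byte 9: (f1 ^ 40) ^ 65 = b1 ^ 65 = d4

89 3c 9b 62 ea 76 cb a9 f4 d4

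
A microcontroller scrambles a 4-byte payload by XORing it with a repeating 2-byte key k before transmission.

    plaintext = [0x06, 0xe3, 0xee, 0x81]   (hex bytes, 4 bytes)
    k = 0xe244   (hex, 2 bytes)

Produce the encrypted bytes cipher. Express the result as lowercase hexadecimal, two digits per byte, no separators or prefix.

The 2-byte key repeats, so the effective keystream is e2 44 e2 44.
byte 0: 06 XOR e2 = e4
byte 1: e3 XOR 44 = a7
byte 2: ee XOR e2 = 0c
byte 3: 81 XOR 44 = c5

e4a70cc5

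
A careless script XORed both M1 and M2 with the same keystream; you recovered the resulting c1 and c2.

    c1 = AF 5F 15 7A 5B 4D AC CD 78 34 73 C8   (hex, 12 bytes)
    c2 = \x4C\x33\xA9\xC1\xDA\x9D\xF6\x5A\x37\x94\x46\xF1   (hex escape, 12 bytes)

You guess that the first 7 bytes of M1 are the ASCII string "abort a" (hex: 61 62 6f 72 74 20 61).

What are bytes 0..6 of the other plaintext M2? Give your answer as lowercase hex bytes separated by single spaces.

First, c1 ⊕ c2 = (M1 ⊕ K) ⊕ (M2 ⊕ K) = M1 ⊕ M2, so the key drops out. Then M2 = (M1 ⊕ M2) ⊕ M1 over the first 7 bytes.
byte 0: (af ⊕ 4c) ⊕ 61 = e3 ⊕ 61 = 82
byte 1: (5f ⊕ 33) ⊕ 62 = 6c ⊕ 62 = 0e
byte 2: (15 ⊕ a9) ⊕ 6f = bc ⊕ 6f = d3
byte 3: (7a ⊕ c1) ⊕ 72 = bb ⊕ 72 = c9
byte 4: (5b ⊕ da) ⊕ 74 = 81 ⊕ 74 = f5
byte 5: (4d ⊕ 9d) ⊕ 20 = d0 ⊕ 20 = f0
byte 6: (ac ⊕ f6) ⊕ 61 = 5a ⊕ 61 = 3b

82 0e d3 c9 f5 f0 3b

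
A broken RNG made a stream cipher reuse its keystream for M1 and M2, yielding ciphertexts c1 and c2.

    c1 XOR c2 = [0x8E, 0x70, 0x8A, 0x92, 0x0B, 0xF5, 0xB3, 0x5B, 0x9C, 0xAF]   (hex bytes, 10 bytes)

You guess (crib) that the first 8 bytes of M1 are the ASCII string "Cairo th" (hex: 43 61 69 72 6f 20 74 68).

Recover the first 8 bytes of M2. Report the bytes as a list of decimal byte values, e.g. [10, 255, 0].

Since c1 ⊕ c2 = M1 ⊕ M2, XORing with the guessed M1 bytes yields the corresponding M2 bytes: M2 = (c1 ⊕ c2) ⊕ M1.
8e XOR 43 = cd
70 XOR 61 = 11
8a XOR 69 = e3
92 XOR 72 = e0
0b XOR 6f = 64
f5 XOR 20 = d5
b3 XOR 74 = c7
5b XOR 68 = 33

[205, 17, 227, 224, 100, 213, 199, 51]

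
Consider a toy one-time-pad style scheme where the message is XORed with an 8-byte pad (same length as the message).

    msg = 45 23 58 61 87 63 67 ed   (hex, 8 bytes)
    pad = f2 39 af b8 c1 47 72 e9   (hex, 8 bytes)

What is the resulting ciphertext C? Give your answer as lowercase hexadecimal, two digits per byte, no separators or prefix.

XOR is its own inverse, so applying the key byte-wise gives the result directly.
byte 0: 01000101 XOR 11110010 = 10110111
byte 1: 00100011 XOR 00111001 = 00011010
byte 2: 01011000 XOR 10101111 = 11110111
byte 3: 01100001 XOR 10111000 = 11011001
byte 4: 10000111 XOR 11000001 = 01000110
byte 5: 01100011 XOR 01000111 = 00100100
byte 6: 01100111 XOR 01110010 = 00010101
byte 7: 11101101 XOR 11101001 = 00000100

b71af7d946241504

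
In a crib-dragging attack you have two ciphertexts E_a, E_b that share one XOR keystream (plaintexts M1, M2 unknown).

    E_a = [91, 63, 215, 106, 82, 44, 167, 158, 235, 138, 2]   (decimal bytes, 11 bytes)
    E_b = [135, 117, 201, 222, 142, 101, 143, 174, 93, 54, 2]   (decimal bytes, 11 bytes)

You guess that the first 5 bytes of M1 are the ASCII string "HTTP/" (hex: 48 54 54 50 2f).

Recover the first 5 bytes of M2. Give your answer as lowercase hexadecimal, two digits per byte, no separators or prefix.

First, E_a ⊕ E_b = (M1 ⊕ K) ⊕ (M2 ⊕ K) = M1 ⊕ M2, so the key drops out. Then M2 = (M1 ⊕ M2) ⊕ M1 over the first 5 bytes.
byte 0: (5b ^ 87) ^ 48 = dc ^ 48 = 94
byte 1: (3f ^ 75) ^ 54 = 4a ^ 54 = 1e
byte 2: (d7 ^ c9) ^ 54 = 1e ^ 54 = 4a
byte 3: (6a ^ de) ^ 50 = b4 ^ 50 = e4
byte 4: (52 ^ 8e) ^ 2f = dc ^ 2f = f3

941e4ae4f3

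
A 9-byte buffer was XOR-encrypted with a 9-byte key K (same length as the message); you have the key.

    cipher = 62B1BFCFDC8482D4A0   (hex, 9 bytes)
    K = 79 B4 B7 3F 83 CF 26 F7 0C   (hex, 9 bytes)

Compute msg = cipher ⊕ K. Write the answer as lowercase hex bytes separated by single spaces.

 98 XOR 121 =  27
177 XOR 180 =   5
191 XOR 183 =   8
207 XOR  63 = 240
220 XOR 131 =  95
132 XOR 207 =  75
130 XOR  38 = 164
212 XOR 247 =  35
160 XOR  12 = 172

1b 05 08 f0 5f 4b a4 23 ac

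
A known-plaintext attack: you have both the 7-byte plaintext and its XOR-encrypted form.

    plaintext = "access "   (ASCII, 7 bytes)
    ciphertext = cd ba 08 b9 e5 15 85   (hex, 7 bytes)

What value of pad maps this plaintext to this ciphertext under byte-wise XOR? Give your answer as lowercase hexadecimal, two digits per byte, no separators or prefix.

Since ciphertext = plaintext ⊕ pad, XORing both sides with plaintext gives pad = plaintext ⊕ ciphertext.
byte 0: 61 ^ cd = ac
byte 1: 63 ^ ba = d9
byte 2: 63 ^ 08 = 6b
byte 3: 65 ^ b9 = dc
byte 4: 73 ^ e5 = 96
byte 5: 73 ^ 15 = 66
byte 6: 20 ^ 85 = a5

acd96bdc9666a5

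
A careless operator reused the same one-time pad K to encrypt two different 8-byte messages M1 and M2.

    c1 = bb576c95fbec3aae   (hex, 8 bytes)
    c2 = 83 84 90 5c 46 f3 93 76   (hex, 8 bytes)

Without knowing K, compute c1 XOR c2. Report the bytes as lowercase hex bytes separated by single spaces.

38 d3 fc c9 bd 1f a9 d8

c1 ⊕ c2 = (M1 ⊕ K) ⊕ (M2 ⊕ K) = M1 ⊕ M2 — the shared key cancels under XOR.
bb ^ 83 = 38
57 ^ 84 = d3
6c ^ 90 = fc
95 ^ 5c = c9
fb ^ 46 = bd
ec ^ f3 = 1f
3a ^ 93 = a9
ae ^ 76 = d8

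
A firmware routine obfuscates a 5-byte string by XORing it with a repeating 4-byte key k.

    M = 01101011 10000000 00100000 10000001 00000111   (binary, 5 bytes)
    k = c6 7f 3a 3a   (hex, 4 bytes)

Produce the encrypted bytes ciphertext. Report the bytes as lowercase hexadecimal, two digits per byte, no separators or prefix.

adff1abbc1

The 4-byte key repeats, so the effective keystream is c6 7f 3a 3a c6.
byte 0: 107 XOR 198 = 173
byte 1: 128 XOR 127 = 255
byte 2:  32 XOR  58 =  26
byte 3: 129 XOR  58 = 187
byte 4:   7 XOR 198 = 193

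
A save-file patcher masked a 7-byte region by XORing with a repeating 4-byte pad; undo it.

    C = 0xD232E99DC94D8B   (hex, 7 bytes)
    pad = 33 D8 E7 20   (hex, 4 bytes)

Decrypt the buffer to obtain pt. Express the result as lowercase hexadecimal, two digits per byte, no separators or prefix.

e1ea0ebdfa956c

The 4-byte key repeats, so the effective keystream is 33 d8 e7 20 33 d8 e7.
byte 0: d2 xor 33 = e1
byte 1: 32 xor d8 = ea
byte 2: e9 xor e7 = 0e
byte 3: 9d xor 20 = bd
byte 4: c9 xor 33 = fa
byte 5: 4d xor d8 = 95
byte 6: 8b xor e7 = 6c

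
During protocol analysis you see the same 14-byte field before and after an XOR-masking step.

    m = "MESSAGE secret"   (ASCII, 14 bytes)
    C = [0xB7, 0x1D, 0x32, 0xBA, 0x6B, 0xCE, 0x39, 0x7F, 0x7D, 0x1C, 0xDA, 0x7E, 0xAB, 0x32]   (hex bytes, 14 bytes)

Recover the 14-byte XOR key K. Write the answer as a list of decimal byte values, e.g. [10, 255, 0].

[250, 88, 97, 233, 42, 137, 124, 95, 14, 121, 185, 12, 206, 70]

Since C = m ⊕ K, XORing both sides with m gives K = m ⊕ C.
01001101 ^ 10110111 = 11111010
01000101 ^ 00011101 = 01011000
01010011 ^ 00110010 = 01100001
01010011 ^ 10111010 = 11101001
01000001 ^ 01101011 = 00101010
01000111 ^ 11001110 = 10001001
01000101 ^ 00111001 = 01111100
00100000 ^ 01111111 = 01011111
01110011 ^ 01111101 = 00001110
01100101 ^ 00011100 = 01111001
01100011 ^ 11011010 = 10111001
01110010 ^ 01111110 = 00001100
01100101 ^ 10101011 = 11001110
01110100 ^ 00110010 = 01000110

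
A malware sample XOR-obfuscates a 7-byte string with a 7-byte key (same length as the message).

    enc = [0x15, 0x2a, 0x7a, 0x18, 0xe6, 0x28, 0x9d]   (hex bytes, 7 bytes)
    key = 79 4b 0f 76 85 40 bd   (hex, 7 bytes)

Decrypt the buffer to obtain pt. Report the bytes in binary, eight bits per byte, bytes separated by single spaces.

byte 0:  21 xor 121 = 108
byte 1:  42 xor  75 =  97
byte 2: 122 xor  15 = 117
byte 3:  24 xor 118 = 110
byte 4: 230 xor 133 =  99
byte 5:  40 xor  64 = 104
byte 6: 157 xor 189 =  32

01101100 01100001 01110101 01101110 01100011 01101000 00100000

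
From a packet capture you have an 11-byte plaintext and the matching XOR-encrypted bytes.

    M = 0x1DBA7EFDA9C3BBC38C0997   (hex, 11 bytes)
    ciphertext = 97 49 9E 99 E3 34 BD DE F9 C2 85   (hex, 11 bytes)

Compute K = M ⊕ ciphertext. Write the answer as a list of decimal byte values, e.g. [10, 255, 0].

Since ciphertext = M ⊕ K, XORing both sides with M gives K = M ⊕ ciphertext.
1d ^ 97 = 8a
ba ^ 49 = f3
7e ^ 9e = e0
fd ^ 99 = 64
a9 ^ e3 = 4a
c3 ^ 34 = f7
bb ^ bd = 06
c3 ^ de = 1d
8c ^ f9 = 75
09 ^ c2 = cb
97 ^ 85 = 12

[138, 243, 224, 100, 74, 247, 6, 29, 117, 203, 18]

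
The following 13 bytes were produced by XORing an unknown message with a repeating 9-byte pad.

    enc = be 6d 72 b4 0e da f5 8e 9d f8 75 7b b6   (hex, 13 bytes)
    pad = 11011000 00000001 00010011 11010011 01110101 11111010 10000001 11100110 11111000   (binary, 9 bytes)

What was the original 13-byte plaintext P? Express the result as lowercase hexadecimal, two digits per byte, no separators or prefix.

666c61677b2074686520746865

The 9-byte key repeats, so the effective keystream is d8 01 13 d3 75 fa 81 e6 f8 d8 01 13 d3.
byte 0: be ^ d8 = 66
byte 1: 6d ^ 01 = 6c
byte 2: 72 ^ 13 = 61
byte 3: b4 ^ d3 = 67
byte 4: 0e ^ 75 = 7b
byte 5: da ^ fa = 20
byte 6: f5 ^ 81 = 74
byte 7: 8e ^ e6 = 68
byte 8: 9d ^ f8 = 65
byte 9: f8 ^ d8 = 20
byte 10: 75 ^ 01 = 74
byte 11: 7b ^ 13 = 68
byte 12: b6 ^ d3 = 65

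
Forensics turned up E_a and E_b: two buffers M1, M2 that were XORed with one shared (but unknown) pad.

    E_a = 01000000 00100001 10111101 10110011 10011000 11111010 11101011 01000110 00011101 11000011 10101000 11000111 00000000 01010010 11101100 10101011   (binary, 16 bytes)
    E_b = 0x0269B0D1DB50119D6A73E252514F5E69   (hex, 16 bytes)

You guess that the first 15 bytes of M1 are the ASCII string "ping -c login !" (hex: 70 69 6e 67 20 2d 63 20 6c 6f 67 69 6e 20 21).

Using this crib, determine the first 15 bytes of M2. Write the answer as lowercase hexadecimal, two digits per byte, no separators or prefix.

First, E_a ⊕ E_b = (M1 ⊕ K) ⊕ (M2 ⊕ K) = M1 ⊕ M2, so the key drops out. Then M2 = (M1 ⊕ M2) ⊕ M1 over the first 15 bytes.
byte 0: (40 XOR 02) XOR 70 = 42 XOR 70 = 32
byte 1: (21 XOR 69) XOR 69 = 48 XOR 69 = 21
byte 2: (bd XOR b0) XOR 6e = 0d XOR 6e = 63
byte 3: (b3 XOR d1) XOR 67 = 62 XOR 67 = 05
byte 4: (98 XOR db) XOR 20 = 43 XOR 20 = 63
byte 5: (fa XOR 50) XOR 2d = aa XOR 2d = 87
byte 6: (eb XOR 11) XOR 63 = fa XOR 63 = 99
byte 7: (46 XOR 9d) XOR 20 = db XOR 20 = fb
byte 8: (1d XOR 6a) XOR 6c = 77 XOR 6c = 1b
byte 9: (c3 XOR 73) XOR 6f = b0 XOR 6f = df
byte 10: (a8 XOR e2) XOR 67 = 4a XOR 67 = 2d
byte 11: (c7 XOR 52) XOR 69 = 95 XOR 69 = fc
byte 12: (00 XOR 51) XOR 6e = 51 XOR 6e = 3f
byte 13: (52 XOR 4f) XOR 20 = 1d XOR 20 = 3d
byte 14: (ec XOR 5e) XOR 21 = b2 XOR 21 = 93

32216305638799fb1bdf2dfc3f3d93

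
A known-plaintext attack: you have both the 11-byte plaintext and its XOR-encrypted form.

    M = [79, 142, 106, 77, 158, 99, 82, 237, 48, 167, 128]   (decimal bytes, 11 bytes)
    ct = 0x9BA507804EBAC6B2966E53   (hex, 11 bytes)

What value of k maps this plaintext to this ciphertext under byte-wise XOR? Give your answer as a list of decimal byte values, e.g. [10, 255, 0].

[212, 43, 109, 205, 208, 217, 148, 95, 166, 201, 211]

Since ct = M ⊕ k, XORing both sides with M gives k = M ⊕ ct.
byte 0:  79 ^ 155 = 212
byte 1: 142 ^ 165 =  43
byte 2: 106 ^   7 = 109
byte 3:  77 ^ 128 = 205
byte 4: 158 ^  78 = 208
byte 5:  99 ^ 186 = 217
byte 6:  82 ^ 198 = 148
byte 7: 237 ^ 178 =  95
byte 8:  48 ^ 150 = 166
byte 9: 167 ^ 110 = 201
byte 10: 128 ^  83 = 211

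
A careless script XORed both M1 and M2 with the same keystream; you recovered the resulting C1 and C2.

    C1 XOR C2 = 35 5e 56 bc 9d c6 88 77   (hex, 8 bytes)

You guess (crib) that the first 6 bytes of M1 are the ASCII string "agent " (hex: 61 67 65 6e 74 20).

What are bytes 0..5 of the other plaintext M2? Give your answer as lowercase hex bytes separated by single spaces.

54 39 33 d2 e9 e6

Since C1 ⊕ C2 = M1 ⊕ M2, XORing with the guessed M1 bytes yields the corresponding M2 bytes: M2 = (C1 ⊕ C2) ⊕ M1.
 53 xor  97 =  84
 94 xor 103 =  57
 86 xor 101 =  51
188 xor 110 = 210
157 xor 116 = 233
198 xor  32 = 230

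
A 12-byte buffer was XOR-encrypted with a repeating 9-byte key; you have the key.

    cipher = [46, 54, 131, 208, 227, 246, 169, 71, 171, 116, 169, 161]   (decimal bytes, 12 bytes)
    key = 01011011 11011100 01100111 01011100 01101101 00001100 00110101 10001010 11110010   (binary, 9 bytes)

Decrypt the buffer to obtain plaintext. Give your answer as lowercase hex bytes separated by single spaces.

The 9-byte key repeats, so the effective keystream is 5b dc 67 5c 6d 0c 35 8a f2 5b dc 67.
byte 0: 00101110 ^ 01011011 = 01110101
byte 1: 00110110 ^ 11011100 = 11101010
byte 2: 10000011 ^ 01100111 = 11100100
byte 3: 11010000 ^ 01011100 = 10001100
byte 4: 11100011 ^ 01101101 = 10001110
byte 5: 11110110 ^ 00001100 = 11111010
byte 6: 10101001 ^ 00110101 = 10011100
byte 7: 01000111 ^ 10001010 = 11001101
byte 8: 10101011 ^ 11110010 = 01011001
byte 9: 01110100 ^ 01011011 = 00101111
byte 10: 10101001 ^ 11011100 = 01110101
byte 11: 10100001 ^ 01100111 = 11000110

75 ea e4 8c 8e fa 9c cd 59 2f 75 c6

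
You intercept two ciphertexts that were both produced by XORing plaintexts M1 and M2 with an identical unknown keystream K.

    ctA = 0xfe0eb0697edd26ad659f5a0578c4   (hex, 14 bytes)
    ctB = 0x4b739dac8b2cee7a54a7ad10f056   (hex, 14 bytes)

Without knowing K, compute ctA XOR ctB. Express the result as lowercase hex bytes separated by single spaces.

ctA ⊕ ctB = (M1 ⊕ K) ⊕ (M2 ⊕ K) = M1 ⊕ M2 — the shared key cancels under XOR.
byte 0: fe XOR 4b = b5
byte 1: 0e XOR 73 = 7d
byte 2: b0 XOR 9d = 2d
byte 3: 69 XOR ac = c5
byte 4: 7e XOR 8b = f5
byte 5: dd XOR 2c = f1
byte 6: 26 XOR ee = c8
byte 7: ad XOR 7a = d7
byte 8: 65 XOR 54 = 31
byte 9: 9f XOR a7 = 38
byte 10: 5a XOR ad = f7
byte 11: 05 XOR 10 = 15
byte 12: 78 XOR f0 = 88
byte 13: c4 XOR 56 = 92

b5 7d 2d c5 f5 f1 c8 d7 31 38 f7 15 88 92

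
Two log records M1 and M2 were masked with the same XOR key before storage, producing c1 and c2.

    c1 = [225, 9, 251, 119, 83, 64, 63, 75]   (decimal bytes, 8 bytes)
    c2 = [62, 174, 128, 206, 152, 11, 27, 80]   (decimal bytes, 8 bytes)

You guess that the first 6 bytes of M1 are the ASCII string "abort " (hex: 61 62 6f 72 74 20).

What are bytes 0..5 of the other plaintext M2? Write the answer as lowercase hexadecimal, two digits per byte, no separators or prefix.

bec514cbbf6b

First, c1 ⊕ c2 = (M1 ⊕ K) ⊕ (M2 ⊕ K) = M1 ⊕ M2, so the key drops out. Then M2 = (M1 ⊕ M2) ⊕ M1 over the first 6 bytes.
byte 0: (e1 xor 3e) xor 61 = df xor 61 = be
byte 1: (09 xor ae) xor 62 = a7 xor 62 = c5
byte 2: (fb xor 80) xor 6f = 7b xor 6f = 14
byte 3: (77 xor ce) xor 72 = b9 xor 72 = cb
byte 4: (53 xor 98) xor 74 = cb xor 74 = bf
byte 5: (40 xor 0b) xor 20 = 4b xor 20 = 6b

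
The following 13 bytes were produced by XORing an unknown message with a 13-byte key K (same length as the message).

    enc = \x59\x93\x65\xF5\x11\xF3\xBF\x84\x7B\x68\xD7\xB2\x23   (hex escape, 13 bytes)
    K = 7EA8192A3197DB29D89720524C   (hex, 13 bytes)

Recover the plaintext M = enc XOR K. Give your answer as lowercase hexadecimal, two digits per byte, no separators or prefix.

273b7cdf206464ada3fff7e06f

XOR is its own inverse, so applying the key byte-wise gives the result directly.
byte 0: 59 XOR 7e = 27
byte 1: 93 XOR a8 = 3b
byte 2: 65 XOR 19 = 7c
byte 3: f5 XOR 2a = df
byte 4: 11 XOR 31 = 20
byte 5: f3 XOR 97 = 64
byte 6: bf XOR db = 64
byte 7: 84 XOR 29 = ad
byte 8: 7b XOR d8 = a3
byte 9: 68 XOR 97 = ff
byte 10: d7 XOR 20 = f7
byte 11: b2 XOR 52 = e0
byte 12: 23 XOR 4c = 6f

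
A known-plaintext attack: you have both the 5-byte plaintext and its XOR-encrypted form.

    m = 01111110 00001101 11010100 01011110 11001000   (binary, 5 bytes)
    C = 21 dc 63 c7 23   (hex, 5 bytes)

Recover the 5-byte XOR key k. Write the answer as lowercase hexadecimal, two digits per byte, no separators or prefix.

5fd1b799eb

Since C = m ⊕ k, XORing both sides with m gives k = m ⊕ C.
7e xor 21 = 5f
0d xor dc = d1
d4 xor 63 = b7
5e xor c7 = 99
c8 xor 23 = eb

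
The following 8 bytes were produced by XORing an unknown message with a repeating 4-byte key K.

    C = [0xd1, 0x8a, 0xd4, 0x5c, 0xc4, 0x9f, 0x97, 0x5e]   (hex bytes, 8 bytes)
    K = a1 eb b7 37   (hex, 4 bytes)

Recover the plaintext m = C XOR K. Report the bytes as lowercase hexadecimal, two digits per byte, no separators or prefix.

The 4-byte key repeats, so the effective keystream is a1 eb b7 37 a1 eb b7 37.
byte 0: 11010001 XOR 10100001 = 01110000
byte 1: 10001010 XOR 11101011 = 01100001
byte 2: 11010100 XOR 10110111 = 01100011
byte 3: 01011100 XOR 00110111 = 01101011
byte 4: 11000100 XOR 10100001 = 01100101
byte 5: 10011111 XOR 11101011 = 01110100
byte 6: 10010111 XOR 10110111 = 00100000
byte 7: 01011110 XOR 00110111 = 01101001

7061636b65742069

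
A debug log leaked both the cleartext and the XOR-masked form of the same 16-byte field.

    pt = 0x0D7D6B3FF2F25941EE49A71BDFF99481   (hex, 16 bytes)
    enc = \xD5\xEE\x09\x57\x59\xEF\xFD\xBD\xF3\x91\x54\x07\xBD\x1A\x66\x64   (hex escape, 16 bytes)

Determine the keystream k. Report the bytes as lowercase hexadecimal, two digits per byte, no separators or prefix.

d8936268ab1da4fc1dd8f31c62e3f2e5

Since enc = pt ⊕ k, XORing both sides with pt gives k = pt ⊕ enc.
0d ⊕ d5 = d8
7d ⊕ ee = 93
6b ⊕ 09 = 62
3f ⊕ 57 = 68
f2 ⊕ 59 = ab
f2 ⊕ ef = 1d
59 ⊕ fd = a4
41 ⊕ bd = fc
ee ⊕ f3 = 1d
49 ⊕ 91 = d8
a7 ⊕ 54 = f3
1b ⊕ 07 = 1c
df ⊕ bd = 62
f9 ⊕ 1a = e3
94 ⊕ 66 = f2
81 ⊕ 64 = e5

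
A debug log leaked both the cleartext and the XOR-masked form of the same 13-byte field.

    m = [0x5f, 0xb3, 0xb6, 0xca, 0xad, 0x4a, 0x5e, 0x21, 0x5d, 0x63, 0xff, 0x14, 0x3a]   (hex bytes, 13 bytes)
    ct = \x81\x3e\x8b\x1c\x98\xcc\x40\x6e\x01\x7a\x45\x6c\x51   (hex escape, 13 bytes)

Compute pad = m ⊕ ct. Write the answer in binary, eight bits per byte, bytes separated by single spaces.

Since ct = m ⊕ pad, XORing both sides with m gives pad = m ⊕ ct.
5f ^ 81 = de
b3 ^ 3e = 8d
b6 ^ 8b = 3d
ca ^ 1c = d6
ad ^ 98 = 35
4a ^ cc = 86
5e ^ 40 = 1e
21 ^ 6e = 4f
5d ^ 01 = 5c
63 ^ 7a = 19
ff ^ 45 = ba
14 ^ 6c = 78
3a ^ 51 = 6b

11011110 10001101 00111101 11010110 00110101 10000110 00011110 01001111 01011100 00011001 10111010 01111000 01101011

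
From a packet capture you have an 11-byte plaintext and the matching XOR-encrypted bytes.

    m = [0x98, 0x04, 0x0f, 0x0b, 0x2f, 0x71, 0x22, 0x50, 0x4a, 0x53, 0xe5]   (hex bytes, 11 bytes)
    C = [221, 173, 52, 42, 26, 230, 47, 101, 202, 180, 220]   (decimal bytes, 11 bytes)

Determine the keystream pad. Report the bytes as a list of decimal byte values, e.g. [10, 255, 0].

[69, 169, 59, 33, 53, 151, 13, 53, 128, 231, 57]

Since C = m ⊕ pad, XORing both sides with m gives pad = m ⊕ C.
152 xor 221 =  69
  4 xor 173 = 169
 15 xor  52 =  59
 11 xor  42 =  33
 47 xor  26 =  53
113 xor 230 = 151
 34 xor  47 =  13
 80 xor 101 =  53
 74 xor 202 = 128
 83 xor 180 = 231
229 xor 220 =  57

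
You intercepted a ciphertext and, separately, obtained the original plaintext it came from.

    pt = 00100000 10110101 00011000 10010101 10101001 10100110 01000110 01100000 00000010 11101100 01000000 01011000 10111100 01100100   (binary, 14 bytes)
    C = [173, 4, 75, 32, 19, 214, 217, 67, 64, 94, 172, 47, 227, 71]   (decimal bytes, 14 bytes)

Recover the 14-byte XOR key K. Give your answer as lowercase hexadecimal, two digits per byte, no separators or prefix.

8db153b5ba709f2342b2ec775f23

Since C = pt ⊕ K, XORing both sides with pt gives K = pt ⊕ C.
20 ^ ad = 8d
b5 ^ 04 = b1
18 ^ 4b = 53
95 ^ 20 = b5
a9 ^ 13 = ba
a6 ^ d6 = 70
46 ^ d9 = 9f
60 ^ 43 = 23
02 ^ 40 = 42
ec ^ 5e = b2
40 ^ ac = ec
58 ^ 2f = 77
bc ^ e3 = 5f
64 ^ 47 = 23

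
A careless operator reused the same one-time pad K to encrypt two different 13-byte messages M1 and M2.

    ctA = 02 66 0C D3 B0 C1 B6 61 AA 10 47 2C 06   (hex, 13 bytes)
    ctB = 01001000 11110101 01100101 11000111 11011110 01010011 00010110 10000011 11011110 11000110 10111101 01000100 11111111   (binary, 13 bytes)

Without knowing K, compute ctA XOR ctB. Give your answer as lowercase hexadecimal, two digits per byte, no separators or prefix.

ctA ⊕ ctB = (M1 ⊕ K) ⊕ (M2 ⊕ K) = M1 ⊕ M2 — the shared key cancels under XOR.
byte 0: 02 xor 48 = 4a
byte 1: 66 xor f5 = 93
byte 2: 0c xor 65 = 69
byte 3: d3 xor c7 = 14
byte 4: b0 xor de = 6e
byte 5: c1 xor 53 = 92
byte 6: b6 xor 16 = a0
byte 7: 61 xor 83 = e2
byte 8: aa xor de = 74
byte 9: 10 xor c6 = d6
byte 10: 47 xor bd = fa
byte 11: 2c xor 44 = 68
byte 12: 06 xor ff = f9

4a9369146e92a0e274d6fa68f9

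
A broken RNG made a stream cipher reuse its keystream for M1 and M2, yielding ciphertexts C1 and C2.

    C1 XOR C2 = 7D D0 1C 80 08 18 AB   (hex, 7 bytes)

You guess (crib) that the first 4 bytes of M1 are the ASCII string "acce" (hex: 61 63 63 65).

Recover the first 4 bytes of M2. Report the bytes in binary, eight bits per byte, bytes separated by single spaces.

00011100 10110011 01111111 11100101

Since C1 ⊕ C2 = M1 ⊕ M2, XORing with the guessed M1 bytes yields the corresponding M2 bytes: M2 = (C1 ⊕ C2) ⊕ M1.
byte 0: 7d ⊕ 61 = 1c
byte 1: d0 ⊕ 63 = b3
byte 2: 1c ⊕ 63 = 7f
byte 3: 80 ⊕ 65 = e5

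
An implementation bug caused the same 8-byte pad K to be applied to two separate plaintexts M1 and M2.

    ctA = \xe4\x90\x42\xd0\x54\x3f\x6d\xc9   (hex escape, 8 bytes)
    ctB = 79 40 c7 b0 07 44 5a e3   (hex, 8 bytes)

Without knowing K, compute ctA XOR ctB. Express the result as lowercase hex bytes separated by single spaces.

9d d0 85 60 53 7b 37 2a

ctA ⊕ ctB = (M1 ⊕ K) ⊕ (M2 ⊕ K) = M1 ⊕ M2 — the shared key cancels under XOR.
byte 0: e4 ^ 79 = 9d
byte 1: 90 ^ 40 = d0
byte 2: 42 ^ c7 = 85
byte 3: d0 ^ b0 = 60
byte 4: 54 ^ 07 = 53
byte 5: 3f ^ 44 = 7b
byte 6: 6d ^ 5a = 37
byte 7: c9 ^ e3 = 2a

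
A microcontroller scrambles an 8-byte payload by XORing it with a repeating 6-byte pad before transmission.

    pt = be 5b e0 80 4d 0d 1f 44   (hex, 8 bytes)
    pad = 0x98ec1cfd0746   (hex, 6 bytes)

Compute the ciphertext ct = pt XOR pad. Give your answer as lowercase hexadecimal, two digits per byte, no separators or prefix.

The 6-byte key repeats, so the effective keystream is 98 ec 1c fd 07 46 98 ec.
byte 0: be ⊕ 98 = 26
byte 1: 5b ⊕ ec = b7
byte 2: e0 ⊕ 1c = fc
byte 3: 80 ⊕ fd = 7d
byte 4: 4d ⊕ 07 = 4a
byte 5: 0d ⊕ 46 = 4b
byte 6: 1f ⊕ 98 = 87
byte 7: 44 ⊕ ec = a8

26b7fc7d4a4b87a8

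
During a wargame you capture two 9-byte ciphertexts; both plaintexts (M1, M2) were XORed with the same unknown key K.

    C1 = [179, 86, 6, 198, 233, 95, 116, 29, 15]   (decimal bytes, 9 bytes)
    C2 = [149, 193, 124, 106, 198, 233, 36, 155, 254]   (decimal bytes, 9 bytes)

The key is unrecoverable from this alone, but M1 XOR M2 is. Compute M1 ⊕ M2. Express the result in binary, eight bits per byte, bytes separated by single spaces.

00100110 10010111 01111010 10101100 00101111 10110110 01010000 10000110 11110001

C1 ⊕ C2 = (M1 ⊕ K) ⊕ (M2 ⊕ K) = M1 ⊕ M2 — the shared key cancels under XOR.
179 XOR 149 =  38
 86 XOR 193 = 151
  6 XOR 124 = 122
198 XOR 106 = 172
233 XOR 198 =  47
 95 XOR 233 = 182
116 XOR  36 =  80
 29 XOR 155 = 134
 15 XOR 254 = 241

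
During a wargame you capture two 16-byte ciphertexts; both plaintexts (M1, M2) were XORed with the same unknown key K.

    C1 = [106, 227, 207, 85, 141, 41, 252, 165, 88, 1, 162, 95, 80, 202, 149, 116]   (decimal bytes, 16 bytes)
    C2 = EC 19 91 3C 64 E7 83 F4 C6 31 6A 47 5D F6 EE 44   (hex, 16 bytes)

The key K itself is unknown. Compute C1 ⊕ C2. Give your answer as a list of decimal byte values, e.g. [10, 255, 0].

[134, 250, 94, 105, 233, 206, 127, 81, 158, 48, 200, 24, 13, 60, 123, 48]

C1 ⊕ C2 = (M1 ⊕ K) ⊕ (M2 ⊕ K) = M1 ⊕ M2 — the shared key cancels under XOR.
byte 0: 106 ⊕ 236 = 134
byte 1: 227 ⊕  25 = 250
byte 2: 207 ⊕ 145 =  94
byte 3:  85 ⊕  60 = 105
byte 4: 141 ⊕ 100 = 233
byte 5:  41 ⊕ 231 = 206
byte 6: 252 ⊕ 131 = 127
byte 7: 165 ⊕ 244 =  81
byte 8:  88 ⊕ 198 = 158
byte 9:   1 ⊕  49 =  48
byte 10: 162 ⊕ 106 = 200
byte 11:  95 ⊕  71 =  24
byte 12:  80 ⊕  93 =  13
byte 13: 202 ⊕ 246 =  60
byte 14: 149 ⊕ 238 = 123
byte 15: 116 ⊕  68 =  48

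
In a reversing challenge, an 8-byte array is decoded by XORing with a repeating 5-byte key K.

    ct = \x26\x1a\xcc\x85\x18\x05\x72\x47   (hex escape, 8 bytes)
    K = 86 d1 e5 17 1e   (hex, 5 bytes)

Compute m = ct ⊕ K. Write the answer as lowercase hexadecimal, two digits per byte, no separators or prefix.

a0cb29920683a3a2

The 5-byte key repeats, so the effective keystream is 86 d1 e5 17 1e 86 d1 e5.
byte 0: 26 ⊕ 86 = a0
byte 1: 1a ⊕ d1 = cb
byte 2: cc ⊕ e5 = 29
byte 3: 85 ⊕ 17 = 92
byte 4: 18 ⊕ 1e = 06
byte 5: 05 ⊕ 86 = 83
byte 6: 72 ⊕ d1 = a3
byte 7: 47 ⊕ e5 = a2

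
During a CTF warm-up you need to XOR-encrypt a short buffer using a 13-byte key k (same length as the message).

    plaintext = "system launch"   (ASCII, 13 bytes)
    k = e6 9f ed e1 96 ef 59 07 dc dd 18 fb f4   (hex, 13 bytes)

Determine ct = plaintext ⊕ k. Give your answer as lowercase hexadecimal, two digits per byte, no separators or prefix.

95e69e95f382796bbda876989c

byte 0: 73 XOR e6 = 95
byte 1: 79 XOR 9f = e6
byte 2: 73 XOR ed = 9e
byte 3: 74 XOR e1 = 95
byte 4: 65 XOR 96 = f3
byte 5: 6d XOR ef = 82
byte 6: 20 XOR 59 = 79
byte 7: 6c XOR 07 = 6b
byte 8: 61 XOR dc = bd
byte 9: 75 XOR dd = a8
byte 10: 6e XOR 18 = 76
byte 11: 63 XOR fb = 98
byte 12: 68 XOR f4 = 9c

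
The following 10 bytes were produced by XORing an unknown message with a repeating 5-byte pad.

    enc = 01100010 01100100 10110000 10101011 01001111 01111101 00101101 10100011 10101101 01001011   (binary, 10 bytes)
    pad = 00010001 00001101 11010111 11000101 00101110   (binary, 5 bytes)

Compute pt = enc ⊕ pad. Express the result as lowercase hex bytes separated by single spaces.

73 69 67 6e 61 6c 20 74 68 65

The 5-byte key repeats, so the effective keystream is 11 0d d7 c5 2e 11 0d d7 c5 2e.
byte 0: 62 ^ 11 = 73
byte 1: 64 ^ 0d = 69
byte 2: b0 ^ d7 = 67
byte 3: ab ^ c5 = 6e
byte 4: 4f ^ 2e = 61
byte 5: 7d ^ 11 = 6c
byte 6: 2d ^ 0d = 20
byte 7: a3 ^ d7 = 74
byte 8: ad ^ c5 = 68
byte 9: 4b ^ 2e = 65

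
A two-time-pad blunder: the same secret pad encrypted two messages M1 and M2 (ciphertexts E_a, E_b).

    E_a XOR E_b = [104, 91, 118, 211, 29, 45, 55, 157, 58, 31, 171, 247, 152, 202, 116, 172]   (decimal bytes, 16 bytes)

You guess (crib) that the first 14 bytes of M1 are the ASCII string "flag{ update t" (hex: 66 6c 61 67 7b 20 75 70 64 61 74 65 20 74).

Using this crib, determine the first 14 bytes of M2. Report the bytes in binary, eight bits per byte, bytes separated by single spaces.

Since E_a ⊕ E_b = M1 ⊕ M2, XORing with the guessed M1 bytes yields the corresponding M2 bytes: M2 = (E_a ⊕ E_b) ⊕ M1.
byte 0: 104 xor 102 =  14
byte 1:  91 xor 108 =  55
byte 2: 118 xor  97 =  23
byte 3: 211 xor 103 = 180
byte 4:  29 xor 123 = 102
byte 5:  45 xor  32 =  13
byte 6:  55 xor 117 =  66
byte 7: 157 xor 112 = 237
byte 8:  58 xor 100 =  94
byte 9:  31 xor  97 = 126
byte 10: 171 xor 116 = 223
byte 11: 247 xor 101 = 146
byte 12: 152 xor  32 = 184
byte 13: 202 xor 116 = 190

00001110 00110111 00010111 10110100 01100110 00001101 01000010 11101101 01011110 01111110 11011111 10010010 10111000 10111110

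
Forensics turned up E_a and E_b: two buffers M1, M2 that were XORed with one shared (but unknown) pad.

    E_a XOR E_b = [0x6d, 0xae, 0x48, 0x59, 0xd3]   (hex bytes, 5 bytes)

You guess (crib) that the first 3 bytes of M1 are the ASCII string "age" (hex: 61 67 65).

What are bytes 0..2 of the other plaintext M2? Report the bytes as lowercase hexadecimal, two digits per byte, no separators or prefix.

Since E_a ⊕ E_b = M1 ⊕ M2, XORing with the guessed M1 bytes yields the corresponding M2 bytes: M2 = (E_a ⊕ E_b) ⊕ M1.
6d ^ 61 = 0c
ae ^ 67 = c9
48 ^ 65 = 2d

0cc92d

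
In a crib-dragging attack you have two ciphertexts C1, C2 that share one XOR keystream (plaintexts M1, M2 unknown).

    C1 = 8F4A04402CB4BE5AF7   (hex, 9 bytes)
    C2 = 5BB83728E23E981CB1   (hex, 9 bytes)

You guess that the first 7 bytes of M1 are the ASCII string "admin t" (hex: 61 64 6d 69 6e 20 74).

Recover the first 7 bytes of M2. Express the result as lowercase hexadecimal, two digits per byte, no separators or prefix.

b5965e01a0aa52

First, C1 ⊕ C2 = (M1 ⊕ K) ⊕ (M2 ⊕ K) = M1 ⊕ M2, so the key drops out. Then M2 = (M1 ⊕ M2) ⊕ M1 over the first 7 bytes.
byte 0: (8f ⊕ 5b) ⊕ 61 = d4 ⊕ 61 = b5
byte 1: (4a ⊕ b8) ⊕ 64 = f2 ⊕ 64 = 96
byte 2: (04 ⊕ 37) ⊕ 6d = 33 ⊕ 6d = 5e
byte 3: (40 ⊕ 28) ⊕ 69 = 68 ⊕ 69 = 01
byte 4: (2c ⊕ e2) ⊕ 6e = ce ⊕ 6e = a0
byte 5: (b4 ⊕ 3e) ⊕ 20 = 8a ⊕ 20 = aa
byte 6: (be ⊕ 98) ⊕ 74 = 26 ⊕ 74 = 52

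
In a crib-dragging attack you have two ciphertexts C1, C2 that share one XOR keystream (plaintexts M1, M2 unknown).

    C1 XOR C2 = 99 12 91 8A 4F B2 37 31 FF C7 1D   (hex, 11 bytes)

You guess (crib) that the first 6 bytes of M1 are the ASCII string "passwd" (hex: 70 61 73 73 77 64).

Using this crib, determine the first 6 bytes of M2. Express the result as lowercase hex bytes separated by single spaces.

Since C1 ⊕ C2 = M1 ⊕ M2, XORing with the guessed M1 bytes yields the corresponding M2 bytes: M2 = (C1 ⊕ C2) ⊕ M1.
153 XOR 112 = 233
 18 XOR  97 = 115
145 XOR 115 = 226
138 XOR 115 = 249
 79 XOR 119 =  56
178 XOR 100 = 214

e9 73 e2 f9 38 d6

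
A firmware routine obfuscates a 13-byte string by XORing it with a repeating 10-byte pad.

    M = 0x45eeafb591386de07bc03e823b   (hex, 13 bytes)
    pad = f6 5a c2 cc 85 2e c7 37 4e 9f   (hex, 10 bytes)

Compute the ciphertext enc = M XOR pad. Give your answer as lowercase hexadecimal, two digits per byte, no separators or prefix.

b3b46d791416aad7355fc8d8f9

The 10-byte key repeats, so the effective keystream is f6 5a c2 cc 85 2e c7 37 4e 9f f6 5a c2.
byte 0: 45 xor f6 = b3
byte 1: ee xor 5a = b4
byte 2: af xor c2 = 6d
byte 3: b5 xor cc = 79
byte 4: 91 xor 85 = 14
byte 5: 38 xor 2e = 16
byte 6: 6d xor c7 = aa
byte 7: e0 xor 37 = d7
byte 8: 7b xor 4e = 35
byte 9: c0 xor 9f = 5f
byte 10: 3e xor f6 = c8
byte 11: 82 xor 5a = d8
byte 12: 3b xor c2 = f9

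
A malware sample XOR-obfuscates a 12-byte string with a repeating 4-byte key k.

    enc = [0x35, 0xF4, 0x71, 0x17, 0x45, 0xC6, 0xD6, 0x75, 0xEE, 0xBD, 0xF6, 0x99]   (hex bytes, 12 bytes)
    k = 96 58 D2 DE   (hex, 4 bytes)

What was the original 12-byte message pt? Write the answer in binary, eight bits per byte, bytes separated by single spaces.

The 4-byte key repeats, so the effective keystream is 96 58 d2 de 96 58 d2 de 96 58 d2 de.
byte 0: 35 ^ 96 = a3
byte 1: f4 ^ 58 = ac
byte 2: 71 ^ d2 = a3
byte 3: 17 ^ de = c9
byte 4: 45 ^ 96 = d3
byte 5: c6 ^ 58 = 9e
byte 6: d6 ^ d2 = 04
byte 7: 75 ^ de = ab
byte 8: ee ^ 96 = 78
byte 9: bd ^ 58 = e5
byte 10: f6 ^ d2 = 24
byte 11: 99 ^ de = 47

10100011 10101100 10100011 11001001 11010011 10011110 00000100 10101011 01111000 11100101 00100100 01000111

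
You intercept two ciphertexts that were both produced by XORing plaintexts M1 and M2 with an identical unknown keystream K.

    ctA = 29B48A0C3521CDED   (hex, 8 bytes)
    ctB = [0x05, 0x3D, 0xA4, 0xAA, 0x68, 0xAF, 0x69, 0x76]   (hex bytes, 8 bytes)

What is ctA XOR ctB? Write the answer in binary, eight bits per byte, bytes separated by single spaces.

00101100 10001001 00101110 10100110 01011101 10001110 10100100 10011011

ctA ⊕ ctB = (M1 ⊕ K) ⊕ (M2 ⊕ K) = M1 ⊕ M2 — the shared key cancels under XOR.
byte 0:  41 xor   5 =  44
byte 1: 180 xor  61 = 137
byte 2: 138 xor 164 =  46
byte 3:  12 xor 170 = 166
byte 4:  53 xor 104 =  93
byte 5:  33 xor 175 = 142
byte 6: 205 xor 105 = 164
byte 7: 237 xor 118 = 155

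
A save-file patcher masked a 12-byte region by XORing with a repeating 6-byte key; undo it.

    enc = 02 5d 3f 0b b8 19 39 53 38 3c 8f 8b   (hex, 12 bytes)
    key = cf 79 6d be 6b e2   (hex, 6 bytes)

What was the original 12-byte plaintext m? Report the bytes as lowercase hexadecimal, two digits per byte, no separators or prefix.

cd2452b5d3fbf62a5582e469

The 6-byte key repeats, so the effective keystream is cf 79 6d be 6b e2 cf 79 6d be 6b e2.
byte 0: 02 ^ cf = cd
byte 1: 5d ^ 79 = 24
byte 2: 3f ^ 6d = 52
byte 3: 0b ^ be = b5
byte 4: b8 ^ 6b = d3
byte 5: 19 ^ e2 = fb
byte 6: 39 ^ cf = f6
byte 7: 53 ^ 79 = 2a
byte 8: 38 ^ 6d = 55
byte 9: 3c ^ be = 82
byte 10: 8f ^ 6b = e4
byte 11: 8b ^ e2 = 69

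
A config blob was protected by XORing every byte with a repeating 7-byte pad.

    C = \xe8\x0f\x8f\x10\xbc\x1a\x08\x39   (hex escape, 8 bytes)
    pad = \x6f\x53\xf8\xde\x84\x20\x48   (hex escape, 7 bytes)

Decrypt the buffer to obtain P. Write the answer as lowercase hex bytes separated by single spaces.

87 5c 77 ce 38 3a 40 56

The 7-byte key repeats, so the effective keystream is 6f 53 f8 de 84 20 48 6f.
byte 0: 11101000 xor 01101111 = 10000111
byte 1: 00001111 xor 01010011 = 01011100
byte 2: 10001111 xor 11111000 = 01110111
byte 3: 00010000 xor 11011110 = 11001110
byte 4: 10111100 xor 10000100 = 00111000
byte 5: 00011010 xor 00100000 = 00111010
byte 6: 00001000 xor 01001000 = 01000000
byte 7: 00111001 xor 01101111 = 01010110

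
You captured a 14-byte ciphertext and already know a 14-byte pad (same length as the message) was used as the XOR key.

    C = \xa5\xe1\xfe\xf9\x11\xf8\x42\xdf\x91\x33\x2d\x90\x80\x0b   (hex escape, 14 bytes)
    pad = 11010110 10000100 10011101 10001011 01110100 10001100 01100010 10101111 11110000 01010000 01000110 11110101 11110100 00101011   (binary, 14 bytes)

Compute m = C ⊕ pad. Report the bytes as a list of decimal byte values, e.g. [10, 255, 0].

165 XOR 214 = 115
225 XOR 132 = 101
254 XOR 157 =  99
249 XOR 139 = 114
 17 XOR 116 = 101
248 XOR 140 = 116
 66 XOR  98 =  32
223 XOR 175 = 112
145 XOR 240 =  97
 51 XOR  80 =  99
 45 XOR  70 = 107
144 XOR 245 = 101
128 XOR 244 = 116
 11 XOR  43 =  32

[115, 101, 99, 114, 101, 116, 32, 112, 97, 99, 107, 101, 116, 32]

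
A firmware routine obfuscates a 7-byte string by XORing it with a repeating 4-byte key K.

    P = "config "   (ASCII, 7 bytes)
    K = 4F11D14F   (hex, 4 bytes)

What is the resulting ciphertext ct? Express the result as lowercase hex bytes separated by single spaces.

The 4-byte key repeats, so the effective keystream is 4f 11 d1 4f 4f 11 d1.
byte 0: 63 XOR 4f = 2c
byte 1: 6f XOR 11 = 7e
byte 2: 6e XOR d1 = bf
byte 3: 66 XOR 4f = 29
byte 4: 69 XOR 4f = 26
byte 5: 67 XOR 11 = 76
byte 6: 20 XOR d1 = f1

2c 7e bf 29 26 76 f1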